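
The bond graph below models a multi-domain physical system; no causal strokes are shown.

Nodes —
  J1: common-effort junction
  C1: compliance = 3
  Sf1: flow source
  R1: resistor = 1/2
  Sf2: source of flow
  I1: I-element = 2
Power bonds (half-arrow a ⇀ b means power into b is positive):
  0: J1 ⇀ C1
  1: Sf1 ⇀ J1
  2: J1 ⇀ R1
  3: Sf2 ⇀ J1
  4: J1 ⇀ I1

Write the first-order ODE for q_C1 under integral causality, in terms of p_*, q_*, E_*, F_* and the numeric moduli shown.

#1 →Sf1  (Sf1: flow source, stroke at near end)
#3 →Sf2  (Sf2: flow source, stroke at near end)
#0 →J1  (C1 integral (e out))
#2 →R1  (0-jn J1 has e-setter on 0)
#4 →I1  (J1 effort already set via bond 0)

dq_C1/dt = F_Sf1 + F_Sf2 - p_I1/2 - 2*q_C1/3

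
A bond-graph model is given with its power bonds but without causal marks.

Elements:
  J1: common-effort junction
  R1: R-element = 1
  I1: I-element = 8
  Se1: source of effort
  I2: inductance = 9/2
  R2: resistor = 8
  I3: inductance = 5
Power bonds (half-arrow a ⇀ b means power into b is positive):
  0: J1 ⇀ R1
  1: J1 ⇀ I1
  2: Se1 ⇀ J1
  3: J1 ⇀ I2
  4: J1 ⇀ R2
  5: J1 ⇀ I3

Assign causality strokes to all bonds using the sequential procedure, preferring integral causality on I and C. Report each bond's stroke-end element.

b0 →R1
b1 →I1
b2 →J1
b3 →I2
b4 →R2
b5 →I3

β2 stroke→J1  (source Se1 imposes e)
β0 stroke→R1  (0-jn J1 has e-setter on 2)
β1 stroke→I1  (0-jn J1 has e-setter on 2)
β3 stroke→I2  (0-jn J1 has e-setter on 2)
β4 stroke→R2  (J1: bond 2 brought effort, rest push out)
β5 stroke→I3  (0-jn J1 has e-setter on 2)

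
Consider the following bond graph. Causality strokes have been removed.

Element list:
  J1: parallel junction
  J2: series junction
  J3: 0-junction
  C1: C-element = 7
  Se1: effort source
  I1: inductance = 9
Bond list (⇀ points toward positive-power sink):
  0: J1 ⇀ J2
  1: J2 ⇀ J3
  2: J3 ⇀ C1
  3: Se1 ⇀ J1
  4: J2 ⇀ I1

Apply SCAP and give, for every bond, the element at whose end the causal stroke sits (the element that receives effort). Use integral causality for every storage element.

b3 |J1  (Se1 fixes effort; stroke away)
b0 |J2  (J1 effort already set via bond 3)
b2 |J3  (prefer integral on C1)
b1 |J2  (J3: bond 2 brought effort, rest push out)
b4 |I1  (J2 needs exactly one f-in)

β0 stroke at J2
β1 stroke at J2
β2 stroke at J3
β3 stroke at J1
β4 stroke at I1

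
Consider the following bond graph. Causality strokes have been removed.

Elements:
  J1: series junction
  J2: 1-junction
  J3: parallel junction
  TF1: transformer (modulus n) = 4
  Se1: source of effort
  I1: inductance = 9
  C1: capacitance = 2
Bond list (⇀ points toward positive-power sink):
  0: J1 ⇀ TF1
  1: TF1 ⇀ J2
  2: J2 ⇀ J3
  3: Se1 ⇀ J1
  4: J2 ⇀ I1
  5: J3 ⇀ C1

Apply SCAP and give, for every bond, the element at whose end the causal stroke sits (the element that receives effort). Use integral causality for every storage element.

b3 |J1  (source Se1 imposes e)
b0 |TF1  (J1: last free bond brings flow in)
b1 |J2  (TF1: transformer flips bond 0)
b4 |I1  (prefer integral on I1)
b2 |J2  (1-jn J2 has f-setter on 4)
b5 |J3  (J3 needs exactly one e-in)

b0 →TF1
b1 →J2
b2 →J2
b3 →J1
b4 →I1
b5 →J3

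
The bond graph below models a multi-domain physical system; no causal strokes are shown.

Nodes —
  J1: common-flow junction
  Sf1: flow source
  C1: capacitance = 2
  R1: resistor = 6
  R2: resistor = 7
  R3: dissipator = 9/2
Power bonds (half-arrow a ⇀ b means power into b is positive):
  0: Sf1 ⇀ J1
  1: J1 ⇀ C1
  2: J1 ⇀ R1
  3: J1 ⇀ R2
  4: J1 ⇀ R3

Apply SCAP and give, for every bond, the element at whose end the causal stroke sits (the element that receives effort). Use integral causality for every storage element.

bond 0 stroke at Sf1
bond 1 stroke at J1
bond 2 stroke at J1
bond 3 stroke at J1
bond 4 stroke at J1

b0 stroke at Sf1  (source Sf1 imposes f)
b1 stroke at J1  (J1: bond 0 brought flow, rest push out)
b2 stroke at J1  (1-jn J1 has f-setter on 0)
b3 stroke at J1  (1-jn J1 has f-setter on 0)
b4 stroke at J1  (common-f at J1 fixed by 0)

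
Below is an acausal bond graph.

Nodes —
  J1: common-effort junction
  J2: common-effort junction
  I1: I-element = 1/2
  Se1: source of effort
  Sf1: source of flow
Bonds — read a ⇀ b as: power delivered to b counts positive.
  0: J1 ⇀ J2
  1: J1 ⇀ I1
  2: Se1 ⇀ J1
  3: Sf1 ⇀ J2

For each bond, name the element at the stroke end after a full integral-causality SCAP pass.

β2 →J1  (Se1: effort source, stroke at far end)
β3 →Sf1  (Sf1: flow source, stroke at near end)
β0 →J2  (J1 effort already set via bond 2)
β1 →I1  (common-e at J1 fixed by 2)

β0 |J2
β1 |I1
β2 |J1
β3 |Sf1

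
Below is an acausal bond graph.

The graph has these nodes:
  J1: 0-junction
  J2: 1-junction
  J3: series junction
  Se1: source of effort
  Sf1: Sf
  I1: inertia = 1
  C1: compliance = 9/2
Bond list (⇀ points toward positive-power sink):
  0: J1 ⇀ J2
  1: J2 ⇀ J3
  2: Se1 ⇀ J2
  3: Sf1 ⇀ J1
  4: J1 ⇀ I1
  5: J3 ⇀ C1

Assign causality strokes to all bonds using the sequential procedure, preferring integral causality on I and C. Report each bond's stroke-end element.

bond 0 |J1
bond 1 |J2
bond 2 |J2
bond 3 |Sf1
bond 4 |I1
bond 5 |J3

bond 2 stroke at J2  (Se1 (Se) sets effort on bond)
bond 3 stroke at Sf1  (Sf1 fixes flow; stroke at Sf1)
bond 4 stroke at I1  (prefer integral on I1)
bond 0 stroke at J1  (only one effort-in slot at J1)
bond 1 stroke at J2  (J2: bond 0 brought flow, rest push out)
bond 5 stroke at J3  (common-f at J3 fixed by 1)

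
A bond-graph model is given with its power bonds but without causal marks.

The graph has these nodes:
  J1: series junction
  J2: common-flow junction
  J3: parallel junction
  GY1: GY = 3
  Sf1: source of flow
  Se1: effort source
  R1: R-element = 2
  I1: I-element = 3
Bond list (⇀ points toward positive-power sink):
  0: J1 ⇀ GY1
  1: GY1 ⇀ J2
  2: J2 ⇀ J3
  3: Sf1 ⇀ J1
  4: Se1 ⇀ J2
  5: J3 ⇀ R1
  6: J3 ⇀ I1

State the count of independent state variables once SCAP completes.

1  (I1 all integral)

β3 stroke at Sf1  (Sf1 fixes flow; stroke at Sf1)
β4 stroke at J2  (Se1 fixes effort; stroke away)
β0 stroke at J1  (J1 flow already set via bond 3)
β1 stroke at J2  (GY1: gyrator matches bond 0)
β2 stroke at J3  (J2: last free bond brings flow in)
β5 stroke at R1  (0-jn J3 has e-setter on 2)
β6 stroke at I1  (0-jn J3 has e-setter on 2)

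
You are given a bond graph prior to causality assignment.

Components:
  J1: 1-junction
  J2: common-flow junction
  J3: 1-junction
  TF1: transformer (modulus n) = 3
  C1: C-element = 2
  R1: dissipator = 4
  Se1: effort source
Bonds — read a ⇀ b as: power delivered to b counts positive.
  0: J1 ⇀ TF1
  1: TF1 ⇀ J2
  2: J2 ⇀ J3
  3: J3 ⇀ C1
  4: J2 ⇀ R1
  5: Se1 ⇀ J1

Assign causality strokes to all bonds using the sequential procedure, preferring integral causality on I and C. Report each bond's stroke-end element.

β0 →TF1
β1 →J2
β2 →J2
β3 →J3
β4 →R1
β5 →J1

b5 stroke→J1  (Se1 fixes effort; stroke away)
b0 stroke→TF1  (J1: last free bond brings flow in)
b1 stroke→J2  (through TF1, causality passes straight; one stroke at TF1)
b3 stroke→J3  (C1: C, integral causality)
b2 stroke→J2  (only one flow-in slot at J3)
b4 stroke→R1  (only one flow-in slot at J2)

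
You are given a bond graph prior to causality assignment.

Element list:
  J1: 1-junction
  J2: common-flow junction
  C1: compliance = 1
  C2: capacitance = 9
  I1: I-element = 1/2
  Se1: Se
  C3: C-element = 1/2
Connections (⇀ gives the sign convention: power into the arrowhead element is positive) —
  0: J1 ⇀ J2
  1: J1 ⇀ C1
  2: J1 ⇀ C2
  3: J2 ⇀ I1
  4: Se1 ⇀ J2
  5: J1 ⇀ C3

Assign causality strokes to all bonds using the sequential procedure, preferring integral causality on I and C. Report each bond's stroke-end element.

bond 0 |J2
bond 1 |J1
bond 2 |J1
bond 3 |I1
bond 4 |J2
bond 5 |J1

#4 stroke at J2  (Se1: effort source, stroke at far end)
#1 stroke at J1  (C1 outputs effort q/C1)
#2 stroke at J1  (C2 integral (e out))
#3 stroke at I1  (I1: I, integral causality)
#0 stroke at J2  (J2 flow already set via bond 3)
#5 stroke at J1  (J1: bond 0 brought flow, rest push out)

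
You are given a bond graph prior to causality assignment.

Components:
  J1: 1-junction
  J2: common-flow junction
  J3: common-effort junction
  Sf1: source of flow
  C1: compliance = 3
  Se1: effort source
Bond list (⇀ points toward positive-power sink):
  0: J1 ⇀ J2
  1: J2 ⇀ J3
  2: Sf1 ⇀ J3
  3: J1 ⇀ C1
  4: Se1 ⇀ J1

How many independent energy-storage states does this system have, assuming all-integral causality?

b2 stroke at Sf1  (source Sf1 imposes f)
b4 stroke at J1  (Se1 fixes effort; stroke away)
b1 stroke at J3  (closing 0-jn rule on J3)
b0 stroke at J2  (common-f at J2 fixed by 1)
b3 stroke at J1  (common-f at J1 fixed by 0)

1  (C1 all integral)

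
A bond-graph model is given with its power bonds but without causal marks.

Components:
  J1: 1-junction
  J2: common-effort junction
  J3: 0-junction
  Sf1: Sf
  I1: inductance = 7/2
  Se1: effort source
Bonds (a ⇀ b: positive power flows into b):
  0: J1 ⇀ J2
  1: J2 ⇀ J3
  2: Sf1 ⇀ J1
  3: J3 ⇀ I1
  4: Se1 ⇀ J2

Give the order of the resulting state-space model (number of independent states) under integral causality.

1  (I1 all integral)

b2 stroke at Sf1  (Sf1 (Sf) sets flow on bond)
b4 stroke at J2  (Se1: effort source, stroke at far end)
b0 stroke at J1  (J1: bond 2 brought flow, rest push out)
b1 stroke at J3  (J2: bond 4 brought effort, rest push out)
b3 stroke at I1  (J3 effort already set via bond 1)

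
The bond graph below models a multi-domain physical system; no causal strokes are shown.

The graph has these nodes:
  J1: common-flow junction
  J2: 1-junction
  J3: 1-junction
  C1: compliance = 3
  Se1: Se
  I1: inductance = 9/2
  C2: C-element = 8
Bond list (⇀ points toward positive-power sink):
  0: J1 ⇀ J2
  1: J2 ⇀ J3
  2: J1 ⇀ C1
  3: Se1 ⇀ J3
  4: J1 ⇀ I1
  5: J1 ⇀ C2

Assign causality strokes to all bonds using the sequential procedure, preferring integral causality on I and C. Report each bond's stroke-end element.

β3 →J3  (source Se1 imposes e)
β1 →J2  (only one flow-in slot at J3)
β0 →J1  (J2: last free bond brings flow in)
β2 →J1  (prefer integral on C1)
β4 →I1  (I1 integral (f out))
β5 →J1  (J1: bond 4 brought flow, rest push out)

β0 stroke at J1
β1 stroke at J2
β2 stroke at J1
β3 stroke at J3
β4 stroke at I1
β5 stroke at J1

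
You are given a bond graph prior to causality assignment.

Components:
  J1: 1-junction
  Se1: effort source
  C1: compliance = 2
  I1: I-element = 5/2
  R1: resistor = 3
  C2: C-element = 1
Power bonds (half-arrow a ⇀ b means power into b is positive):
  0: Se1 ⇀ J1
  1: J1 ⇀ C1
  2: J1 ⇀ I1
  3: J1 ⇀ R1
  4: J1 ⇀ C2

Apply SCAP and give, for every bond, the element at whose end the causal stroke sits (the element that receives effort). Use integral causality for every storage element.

bond 0 |J1  (source Se1 imposes e)
bond 1 |J1  (C1: C, integral causality)
bond 2 |I1  (I1 outputs flow p/I1)
bond 3 |J1  (common-f at J1 fixed by 2)
bond 4 |J1  (J1 flow already set via bond 2)

bond 0 stroke at J1
bond 1 stroke at J1
bond 2 stroke at I1
bond 3 stroke at J1
bond 4 stroke at J1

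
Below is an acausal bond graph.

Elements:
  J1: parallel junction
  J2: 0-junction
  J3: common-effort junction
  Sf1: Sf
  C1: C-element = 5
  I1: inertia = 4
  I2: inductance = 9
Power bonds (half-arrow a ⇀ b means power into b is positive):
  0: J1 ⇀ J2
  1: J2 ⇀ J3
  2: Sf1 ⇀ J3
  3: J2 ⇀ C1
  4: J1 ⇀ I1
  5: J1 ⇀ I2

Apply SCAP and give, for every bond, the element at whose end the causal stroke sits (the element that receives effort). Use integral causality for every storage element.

bond 0 stroke at J1
bond 1 stroke at J3
bond 2 stroke at Sf1
bond 3 stroke at J2
bond 4 stroke at I1
bond 5 stroke at I2

bond 2 stroke at Sf1  (Sf1 (Sf) sets flow on bond)
bond 1 stroke at J3  (closing 0-jn rule on J3)
bond 3 stroke at J2  (prefer integral on C1)
bond 0 stroke at J1  (J2 effort already set via bond 3)
bond 4 stroke at I1  (common-e at J1 fixed by 0)
bond 5 stroke at I2  (J1: bond 0 brought effort, rest push out)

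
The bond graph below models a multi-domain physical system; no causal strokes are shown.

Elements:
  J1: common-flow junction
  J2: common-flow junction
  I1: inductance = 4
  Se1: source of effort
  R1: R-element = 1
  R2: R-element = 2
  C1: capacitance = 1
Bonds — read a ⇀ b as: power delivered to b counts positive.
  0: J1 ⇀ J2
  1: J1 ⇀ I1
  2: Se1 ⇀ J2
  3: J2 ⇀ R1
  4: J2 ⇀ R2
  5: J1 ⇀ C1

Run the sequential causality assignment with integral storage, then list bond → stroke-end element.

b2 stroke at J2  (Se1: effort source, stroke at far end)
b1 stroke at I1  (I1 outputs flow p/I1)
b0 stroke at J1  (1-jn J1 has f-setter on 1)
b5 stroke at J1  (1-jn J1 has f-setter on 1)
b3 stroke at J2  (1-jn J2 has f-setter on 0)
b4 stroke at J2  (J2: bond 0 brought flow, rest push out)

#0 →J1
#1 →I1
#2 →J2
#3 →J2
#4 →J2
#5 →J1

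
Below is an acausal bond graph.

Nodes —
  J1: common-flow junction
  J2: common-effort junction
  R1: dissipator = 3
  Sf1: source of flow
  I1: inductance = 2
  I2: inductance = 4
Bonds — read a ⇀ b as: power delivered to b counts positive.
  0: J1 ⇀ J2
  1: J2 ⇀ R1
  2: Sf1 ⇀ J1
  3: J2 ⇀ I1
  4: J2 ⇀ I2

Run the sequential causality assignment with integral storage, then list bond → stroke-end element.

bond 2 |Sf1  (source Sf1 imposes f)
bond 0 |J1  (common-f at J1 fixed by 2)
bond 3 |I1  (I1 integral (f out))
bond 4 |I2  (I2 integral (f out))
bond 1 |J2  (J2 needs exactly one e-in)

#0 →J1
#1 →J2
#2 →Sf1
#3 →I1
#4 →I2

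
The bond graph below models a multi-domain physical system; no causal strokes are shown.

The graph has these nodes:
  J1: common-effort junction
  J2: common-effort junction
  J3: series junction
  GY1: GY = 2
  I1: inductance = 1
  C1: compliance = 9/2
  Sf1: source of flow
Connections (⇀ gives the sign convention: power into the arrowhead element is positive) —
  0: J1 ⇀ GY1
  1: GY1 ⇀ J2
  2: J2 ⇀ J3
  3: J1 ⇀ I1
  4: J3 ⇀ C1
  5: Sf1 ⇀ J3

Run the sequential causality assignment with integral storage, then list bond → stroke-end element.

bond 0 stroke at J1
bond 1 stroke at J2
bond 2 stroke at J3
bond 3 stroke at I1
bond 4 stroke at J3
bond 5 stroke at Sf1

#5 stroke at Sf1  (Sf1 fixes flow; stroke at Sf1)
#2 stroke at J3  (J3 flow already set via bond 5)
#4 stroke at J3  (J3: bond 5 brought flow, rest push out)
#1 stroke at J2  (J2: last free bond brings effort in)
#0 stroke at J1  (GY1: gyrator matches bond 1)
#3 stroke at I1  (J1 effort already set via bond 0)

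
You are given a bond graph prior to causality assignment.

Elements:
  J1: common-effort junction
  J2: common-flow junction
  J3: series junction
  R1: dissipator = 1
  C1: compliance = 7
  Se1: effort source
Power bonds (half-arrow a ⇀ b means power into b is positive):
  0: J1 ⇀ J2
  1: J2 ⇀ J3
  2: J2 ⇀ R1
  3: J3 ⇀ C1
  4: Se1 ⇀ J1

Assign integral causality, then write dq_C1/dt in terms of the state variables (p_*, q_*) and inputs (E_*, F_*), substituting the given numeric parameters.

β4 stroke at J1  (source Se1 imposes e)
β0 stroke at J2  (common-e at J1 fixed by 4)
β3 stroke at J3  (prefer integral on C1)
β1 stroke at J2  (J3 needs exactly one f-in)
β2 stroke at R1  (J2: last free bond brings flow in)

dq_C1/dt = E_Se1 - q_C1/7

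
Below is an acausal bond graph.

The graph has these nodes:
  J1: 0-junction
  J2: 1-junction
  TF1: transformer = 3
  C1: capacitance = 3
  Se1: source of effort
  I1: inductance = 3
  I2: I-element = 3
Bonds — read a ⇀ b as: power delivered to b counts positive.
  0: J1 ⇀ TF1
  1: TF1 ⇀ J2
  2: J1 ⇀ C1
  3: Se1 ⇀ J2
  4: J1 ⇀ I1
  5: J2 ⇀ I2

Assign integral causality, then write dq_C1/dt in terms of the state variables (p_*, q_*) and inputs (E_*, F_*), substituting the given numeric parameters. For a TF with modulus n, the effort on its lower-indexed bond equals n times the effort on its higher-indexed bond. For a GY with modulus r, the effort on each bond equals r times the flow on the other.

bond 3 |J2  (source Se1 imposes e)
bond 2 |J1  (C1: C, integral causality)
bond 0 |TF1  (J1 effort already set via bond 2)
bond 4 |I1  (0-jn J1 has e-setter on 2)
bond 1 |J2  (TF1: transformer flips bond 0)
bond 5 |I2  (J2: last free bond brings flow in)

dq_C1/dt = -p_I1/3 - p_I2/9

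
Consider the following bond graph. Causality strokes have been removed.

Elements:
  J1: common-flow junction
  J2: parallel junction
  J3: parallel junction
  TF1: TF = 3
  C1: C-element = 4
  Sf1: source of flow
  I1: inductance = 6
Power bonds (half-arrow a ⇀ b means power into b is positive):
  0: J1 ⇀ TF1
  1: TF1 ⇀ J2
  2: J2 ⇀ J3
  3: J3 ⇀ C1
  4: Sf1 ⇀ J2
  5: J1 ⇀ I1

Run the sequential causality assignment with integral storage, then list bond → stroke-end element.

b4 stroke→Sf1  (Sf1: flow source, stroke at near end)
b3 stroke→J3  (C1: C, integral causality)
b2 stroke→J2  (J3 effort already set via bond 3)
b1 stroke→TF1  (J2 effort already set via bond 2)
b0 stroke→J1  (TF1 one-in-one-out from 1)
b5 stroke→I1  (closing 1-jn rule on J1)

bond 0 stroke→J1
bond 1 stroke→TF1
bond 2 stroke→J2
bond 3 stroke→J3
bond 4 stroke→Sf1
bond 5 stroke→I1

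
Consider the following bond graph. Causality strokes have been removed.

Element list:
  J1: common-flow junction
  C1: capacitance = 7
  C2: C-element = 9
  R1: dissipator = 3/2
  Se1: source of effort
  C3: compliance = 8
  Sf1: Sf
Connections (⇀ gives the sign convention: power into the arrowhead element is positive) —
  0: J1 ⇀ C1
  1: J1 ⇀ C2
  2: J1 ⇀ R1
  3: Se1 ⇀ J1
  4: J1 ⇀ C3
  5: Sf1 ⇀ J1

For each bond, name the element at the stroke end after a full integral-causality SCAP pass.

b0 stroke at J1
b1 stroke at J1
b2 stroke at J1
b3 stroke at J1
b4 stroke at J1
b5 stroke at Sf1

β3 |J1  (Se1 (Se) sets effort on bond)
β5 |Sf1  (Sf1 fixes flow; stroke at Sf1)
β0 |J1  (J1 flow already set via bond 5)
β1 |J1  (common-f at J1 fixed by 5)
β2 |J1  (1-jn J1 has f-setter on 5)
β4 |J1  (1-jn J1 has f-setter on 5)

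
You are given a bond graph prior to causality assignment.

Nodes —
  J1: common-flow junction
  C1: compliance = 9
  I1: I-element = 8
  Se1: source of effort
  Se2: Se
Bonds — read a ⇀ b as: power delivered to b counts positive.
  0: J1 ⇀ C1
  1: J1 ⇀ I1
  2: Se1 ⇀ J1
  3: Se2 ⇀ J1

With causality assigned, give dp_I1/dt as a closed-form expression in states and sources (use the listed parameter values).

dp_I1/dt = E_Se1 + E_Se2 - q_C1/9

bond 2 |J1  (Se1: effort source, stroke at far end)
bond 3 |J1  (Se2: effort source, stroke at far end)
bond 0 |J1  (C1 integral (e out))
bond 1 |I1  (closing 1-jn rule on J1)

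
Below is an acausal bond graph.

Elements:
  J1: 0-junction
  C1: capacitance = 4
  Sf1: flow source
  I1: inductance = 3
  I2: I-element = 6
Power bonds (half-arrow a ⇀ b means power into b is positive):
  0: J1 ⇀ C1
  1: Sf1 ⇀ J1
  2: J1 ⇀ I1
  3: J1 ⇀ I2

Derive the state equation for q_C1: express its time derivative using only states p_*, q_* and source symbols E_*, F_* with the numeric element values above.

dq_C1/dt = F_Sf1 - p_I1/3 - p_I2/6

bond 1 |Sf1  (Sf1 fixes flow; stroke at Sf1)
bond 0 |J1  (C1: C, integral causality)
bond 2 |I1  (0-jn J1 has e-setter on 0)
bond 3 |I2  (0-jn J1 has e-setter on 0)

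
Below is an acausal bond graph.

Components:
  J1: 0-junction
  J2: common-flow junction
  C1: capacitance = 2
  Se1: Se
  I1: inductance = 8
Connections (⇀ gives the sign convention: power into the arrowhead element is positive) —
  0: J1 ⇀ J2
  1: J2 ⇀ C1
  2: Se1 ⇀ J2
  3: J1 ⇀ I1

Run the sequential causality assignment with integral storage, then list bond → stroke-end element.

bond 0 |J1
bond 1 |J2
bond 2 |J2
bond 3 |I1

b2 stroke→J2  (source Se1 imposes e)
b1 stroke→J2  (C1 integral (e out))
b0 stroke→J1  (closing 1-jn rule on J2)
b3 stroke→I1  (common-e at J1 fixed by 0)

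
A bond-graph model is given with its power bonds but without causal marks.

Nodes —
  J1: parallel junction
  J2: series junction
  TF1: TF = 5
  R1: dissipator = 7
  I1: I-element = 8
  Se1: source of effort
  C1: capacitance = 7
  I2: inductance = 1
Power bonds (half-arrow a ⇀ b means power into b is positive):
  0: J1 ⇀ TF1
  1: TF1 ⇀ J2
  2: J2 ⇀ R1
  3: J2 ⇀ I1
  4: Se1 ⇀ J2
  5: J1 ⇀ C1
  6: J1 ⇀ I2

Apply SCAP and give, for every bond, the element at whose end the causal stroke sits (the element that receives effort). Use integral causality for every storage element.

β0 stroke→TF1
β1 stroke→J2
β2 stroke→J2
β3 stroke→I1
β4 stroke→J2
β5 stroke→J1
β6 stroke→I2

β4 |J2  (Se1: effort source, stroke at far end)
β3 |I1  (I1: I, integral causality)
β1 |J2  (J2 flow already set via bond 3)
β2 |J2  (1-jn J2 has f-setter on 3)
β0 |TF1  (through TF1, causality passes straight; one stroke at TF1)
β5 |J1  (C1 integral (e out))
β6 |I2  (0-jn J1 has e-setter on 5)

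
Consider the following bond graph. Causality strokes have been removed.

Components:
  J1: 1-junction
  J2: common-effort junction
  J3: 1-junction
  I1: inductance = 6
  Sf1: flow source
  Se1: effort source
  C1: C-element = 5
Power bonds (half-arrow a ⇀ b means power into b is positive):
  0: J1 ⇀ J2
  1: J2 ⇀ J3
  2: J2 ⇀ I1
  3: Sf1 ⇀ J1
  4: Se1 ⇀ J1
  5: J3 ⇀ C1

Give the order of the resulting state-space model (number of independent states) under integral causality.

bond 3 stroke at Sf1  (Sf1 fixes flow; stroke at Sf1)
bond 4 stroke at J1  (Se1 (Se) sets effort on bond)
bond 0 stroke at J1  (J1 flow already set via bond 3)
bond 2 stroke at I1  (I1: I, integral causality)
bond 1 stroke at J2  (J2: last free bond brings effort in)
bond 5 stroke at J3  (J3: bond 1 brought flow, rest push out)

2  (C1, I1 all integral)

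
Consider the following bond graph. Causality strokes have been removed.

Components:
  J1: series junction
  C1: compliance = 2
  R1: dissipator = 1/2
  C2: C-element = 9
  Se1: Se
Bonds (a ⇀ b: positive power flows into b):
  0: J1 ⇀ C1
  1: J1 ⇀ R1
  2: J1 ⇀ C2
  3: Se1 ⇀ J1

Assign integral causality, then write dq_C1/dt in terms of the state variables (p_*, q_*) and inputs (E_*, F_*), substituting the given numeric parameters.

b3 stroke→J1  (Se1 fixes effort; stroke away)
b0 stroke→J1  (prefer integral on C1)
b2 stroke→J1  (prefer integral on C2)
b1 stroke→R1  (closing 1-jn rule on J1)

dq_C1/dt = 2*E_Se1 - q_C1 - 2*q_C2/9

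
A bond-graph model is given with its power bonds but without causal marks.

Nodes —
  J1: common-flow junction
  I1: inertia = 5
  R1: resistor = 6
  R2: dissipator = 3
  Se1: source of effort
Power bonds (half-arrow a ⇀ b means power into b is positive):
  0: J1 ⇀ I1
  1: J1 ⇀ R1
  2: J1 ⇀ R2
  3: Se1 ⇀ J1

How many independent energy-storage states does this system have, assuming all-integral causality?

b3 |J1  (Se1 (Se) sets effort on bond)
b0 |I1  (prefer integral on I1)
b1 |J1  (1-jn J1 has f-setter on 0)
b2 |J1  (common-f at J1 fixed by 0)

1  (I1 all integral)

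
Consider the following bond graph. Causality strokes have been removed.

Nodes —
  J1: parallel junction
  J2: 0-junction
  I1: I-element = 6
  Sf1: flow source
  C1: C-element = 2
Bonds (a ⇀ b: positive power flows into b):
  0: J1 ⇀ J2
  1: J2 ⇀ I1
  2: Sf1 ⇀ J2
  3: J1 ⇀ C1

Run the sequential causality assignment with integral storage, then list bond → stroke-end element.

#0 stroke→J2
#1 stroke→I1
#2 stroke→Sf1
#3 stroke→J1

β2 →Sf1  (Sf1: flow source, stroke at near end)
β1 →I1  (I1 outputs flow p/I1)
β0 →J2  (closing 0-jn rule on J2)
β3 →J1  (only one effort-in slot at J1)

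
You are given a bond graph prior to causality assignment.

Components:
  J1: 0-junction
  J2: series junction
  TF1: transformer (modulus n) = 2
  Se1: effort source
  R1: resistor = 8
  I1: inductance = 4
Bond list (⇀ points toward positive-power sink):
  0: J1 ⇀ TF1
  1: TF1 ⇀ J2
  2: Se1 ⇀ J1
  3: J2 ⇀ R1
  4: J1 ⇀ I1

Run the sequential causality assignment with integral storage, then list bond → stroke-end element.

b2 |J1  (Se1 (Se) sets effort on bond)
b0 |TF1  (J1 effort already set via bond 2)
b4 |I1  (J1 effort already set via bond 2)
b1 |J2  (TF1 one-in-one-out from 0)
b3 |R1  (only one flow-in slot at J2)

#0 stroke→TF1
#1 stroke→J2
#2 stroke→J1
#3 stroke→R1
#4 stroke→I1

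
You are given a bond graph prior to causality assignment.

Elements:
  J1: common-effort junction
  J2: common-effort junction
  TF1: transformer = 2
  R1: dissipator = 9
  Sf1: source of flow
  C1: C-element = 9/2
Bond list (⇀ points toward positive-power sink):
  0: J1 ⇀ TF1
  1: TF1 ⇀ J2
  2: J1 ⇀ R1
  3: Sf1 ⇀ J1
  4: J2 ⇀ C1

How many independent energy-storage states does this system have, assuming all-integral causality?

b3 |Sf1  (source Sf1 imposes f)
b4 |J2  (prefer integral on C1)
b1 |TF1  (J2: bond 4 brought effort, rest push out)
b0 |J1  (TF1 one-in-one-out from 1)
b2 |R1  (common-e at J1 fixed by 0)

1  (C1 all integral)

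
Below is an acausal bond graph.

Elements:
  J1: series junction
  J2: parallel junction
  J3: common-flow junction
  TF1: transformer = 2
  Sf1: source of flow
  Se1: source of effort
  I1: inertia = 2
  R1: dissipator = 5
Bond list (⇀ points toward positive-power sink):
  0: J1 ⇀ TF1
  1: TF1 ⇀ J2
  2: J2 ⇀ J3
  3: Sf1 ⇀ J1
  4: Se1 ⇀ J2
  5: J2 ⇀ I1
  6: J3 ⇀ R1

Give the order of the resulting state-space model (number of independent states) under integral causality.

b3 stroke→Sf1  (source Sf1 imposes f)
b4 stroke→J2  (Se1 (Se) sets effort on bond)
b0 stroke→J1  (J1: bond 3 brought flow, rest push out)
b1 stroke→TF1  (0-jn J2 has e-setter on 4)
b2 stroke→J3  (J2 effort already set via bond 4)
b5 stroke→I1  (J2 effort already set via bond 4)
b6 stroke→R1  (only one flow-in slot at J3)

1  (I1 all integral)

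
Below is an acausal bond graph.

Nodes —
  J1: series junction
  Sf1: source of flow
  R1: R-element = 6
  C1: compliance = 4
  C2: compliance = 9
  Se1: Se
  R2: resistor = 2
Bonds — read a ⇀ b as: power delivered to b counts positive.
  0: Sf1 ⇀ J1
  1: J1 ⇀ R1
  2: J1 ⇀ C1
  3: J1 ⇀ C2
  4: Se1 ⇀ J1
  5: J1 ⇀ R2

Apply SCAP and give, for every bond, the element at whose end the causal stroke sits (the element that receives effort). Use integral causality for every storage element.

b0 |Sf1  (Sf1 fixes flow; stroke at Sf1)
b4 |J1  (Se1 (Se) sets effort on bond)
b1 |J1  (common-f at J1 fixed by 0)
b2 |J1  (1-jn J1 has f-setter on 0)
b3 |J1  (common-f at J1 fixed by 0)
b5 |J1  (J1: bond 0 brought flow, rest push out)

bond 0 |Sf1
bond 1 |J1
bond 2 |J1
bond 3 |J1
bond 4 |J1
bond 5 |J1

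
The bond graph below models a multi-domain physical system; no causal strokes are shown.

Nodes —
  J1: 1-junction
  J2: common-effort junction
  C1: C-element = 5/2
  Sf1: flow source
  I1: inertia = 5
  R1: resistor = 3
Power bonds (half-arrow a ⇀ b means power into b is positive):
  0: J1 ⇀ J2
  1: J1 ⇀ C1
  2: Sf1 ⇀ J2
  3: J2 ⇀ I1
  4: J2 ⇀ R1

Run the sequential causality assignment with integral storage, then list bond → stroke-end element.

bond 0 stroke at J2
bond 1 stroke at J1
bond 2 stroke at Sf1
bond 3 stroke at I1
bond 4 stroke at R1

bond 2 →Sf1  (Sf1 (Sf) sets flow on bond)
bond 1 →J1  (C1 outputs effort q/C1)
bond 0 →J2  (J1: last free bond brings flow in)
bond 3 →I1  (J2 effort already set via bond 0)
bond 4 →R1  (0-jn J2 has e-setter on 0)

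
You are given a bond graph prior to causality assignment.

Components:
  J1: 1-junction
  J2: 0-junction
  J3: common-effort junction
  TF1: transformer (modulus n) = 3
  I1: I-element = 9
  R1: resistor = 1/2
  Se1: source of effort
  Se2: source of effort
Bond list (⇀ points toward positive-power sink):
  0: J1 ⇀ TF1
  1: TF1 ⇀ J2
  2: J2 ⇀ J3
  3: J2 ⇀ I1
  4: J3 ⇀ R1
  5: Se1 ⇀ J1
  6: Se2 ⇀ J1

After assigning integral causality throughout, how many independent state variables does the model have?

1  (I1 all integral)

#5 →J1  (Se1 (Se) sets effort on bond)
#6 →J1  (Se2: effort source, stroke at far end)
#0 →TF1  (J1: last free bond brings flow in)
#1 →J2  (TF1: transformer flips bond 0)
#2 →J3  (J2 effort already set via bond 1)
#3 →I1  (0-jn J2 has e-setter on 1)
#4 →R1  (J3 effort already set via bond 2)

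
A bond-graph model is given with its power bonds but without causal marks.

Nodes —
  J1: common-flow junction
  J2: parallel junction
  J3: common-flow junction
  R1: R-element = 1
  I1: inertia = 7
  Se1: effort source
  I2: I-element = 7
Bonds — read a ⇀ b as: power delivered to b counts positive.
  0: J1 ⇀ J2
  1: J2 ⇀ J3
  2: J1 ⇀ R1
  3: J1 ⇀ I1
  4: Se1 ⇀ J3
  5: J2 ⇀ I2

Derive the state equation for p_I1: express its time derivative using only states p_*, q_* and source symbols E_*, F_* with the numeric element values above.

dp_I1/dt = E_Se1 - p_I1/7

#4 stroke at J3  (Se1: effort source, stroke at far end)
#1 stroke at J2  (only one flow-in slot at J3)
#0 stroke at J1  (common-e at J2 fixed by 1)
#5 stroke at I2  (J2: bond 1 brought effort, rest push out)
#3 stroke at I1  (I1 outputs flow p/I1)
#2 stroke at J1  (common-f at J1 fixed by 3)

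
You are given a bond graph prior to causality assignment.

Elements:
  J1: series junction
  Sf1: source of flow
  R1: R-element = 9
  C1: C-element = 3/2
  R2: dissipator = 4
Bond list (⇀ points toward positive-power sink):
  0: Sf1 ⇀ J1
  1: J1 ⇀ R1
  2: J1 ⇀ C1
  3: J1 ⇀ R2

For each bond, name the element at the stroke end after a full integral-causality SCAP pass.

β0 |Sf1  (Sf1 fixes flow; stroke at Sf1)
β1 |J1  (J1 flow already set via bond 0)
β2 |J1  (1-jn J1 has f-setter on 0)
β3 |J1  (J1: bond 0 brought flow, rest push out)

β0 stroke→Sf1
β1 stroke→J1
β2 stroke→J1
β3 stroke→J1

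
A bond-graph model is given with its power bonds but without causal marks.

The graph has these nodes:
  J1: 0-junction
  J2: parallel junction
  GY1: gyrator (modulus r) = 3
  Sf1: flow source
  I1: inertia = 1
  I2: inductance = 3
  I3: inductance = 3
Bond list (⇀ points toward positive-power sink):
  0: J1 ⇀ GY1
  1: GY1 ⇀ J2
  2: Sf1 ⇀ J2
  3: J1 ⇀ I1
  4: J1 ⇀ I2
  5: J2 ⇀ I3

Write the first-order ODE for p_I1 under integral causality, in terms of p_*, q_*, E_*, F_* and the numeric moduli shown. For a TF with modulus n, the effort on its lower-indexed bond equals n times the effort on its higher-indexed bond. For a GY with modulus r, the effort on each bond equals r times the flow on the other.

b2 |Sf1  (Sf1 (Sf) sets flow on bond)
b3 |I1  (I1: I, integral causality)
b4 |I2  (prefer integral on I2)
b0 |J1  (closing 0-jn rule on J1)
b1 |J2  (GY1 both-in/both-out from 0)
b5 |I3  (common-e at J2 fixed by 1)

dp_I1/dt = -3*F_Sf1 + p_I3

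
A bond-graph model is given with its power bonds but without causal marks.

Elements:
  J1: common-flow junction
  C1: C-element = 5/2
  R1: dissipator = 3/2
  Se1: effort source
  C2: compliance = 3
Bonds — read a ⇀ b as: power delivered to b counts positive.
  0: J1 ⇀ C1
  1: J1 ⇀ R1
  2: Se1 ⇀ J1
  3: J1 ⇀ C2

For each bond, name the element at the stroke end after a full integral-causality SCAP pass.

bond 0 |J1
bond 1 |R1
bond 2 |J1
bond 3 |J1

β2 |J1  (Se1: effort source, stroke at far end)
β0 |J1  (C1 outputs effort q/C1)
β3 |J1  (C2 outputs effort q/C2)
β1 |R1  (only one flow-in slot at J1)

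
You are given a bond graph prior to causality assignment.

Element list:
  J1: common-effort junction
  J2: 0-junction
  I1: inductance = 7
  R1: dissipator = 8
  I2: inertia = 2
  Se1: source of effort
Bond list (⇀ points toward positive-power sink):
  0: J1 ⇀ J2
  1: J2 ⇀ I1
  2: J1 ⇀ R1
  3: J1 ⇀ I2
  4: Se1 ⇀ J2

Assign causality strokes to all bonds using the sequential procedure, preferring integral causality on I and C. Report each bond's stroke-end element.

#0 stroke→J1
#1 stroke→I1
#2 stroke→R1
#3 stroke→I2
#4 stroke→J2

β4 stroke→J2  (Se1 (Se) sets effort on bond)
β0 stroke→J1  (0-jn J2 has e-setter on 4)
β1 stroke→I1  (J2 effort already set via bond 4)
β2 stroke→R1  (0-jn J1 has e-setter on 0)
β3 stroke→I2  (0-jn J1 has e-setter on 0)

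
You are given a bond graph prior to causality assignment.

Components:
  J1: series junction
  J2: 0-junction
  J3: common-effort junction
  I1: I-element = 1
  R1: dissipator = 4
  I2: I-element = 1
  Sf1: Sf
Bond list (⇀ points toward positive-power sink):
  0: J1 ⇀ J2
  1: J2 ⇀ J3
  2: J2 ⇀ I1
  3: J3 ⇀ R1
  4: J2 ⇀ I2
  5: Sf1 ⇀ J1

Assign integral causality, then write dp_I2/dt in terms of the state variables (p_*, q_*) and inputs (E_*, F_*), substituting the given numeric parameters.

β5 →Sf1  (Sf1 (Sf) sets flow on bond)
β0 →J1  (common-f at J1 fixed by 5)
β2 →I1  (I1: I, integral causality)
β4 →I2  (I2 outputs flow p/I2)
β1 →J2  (only one effort-in slot at J2)
β3 →J3  (J3 needs exactly one e-in)

dp_I2/dt = 4*F_Sf1 - 4*p_I1 - 4*p_I2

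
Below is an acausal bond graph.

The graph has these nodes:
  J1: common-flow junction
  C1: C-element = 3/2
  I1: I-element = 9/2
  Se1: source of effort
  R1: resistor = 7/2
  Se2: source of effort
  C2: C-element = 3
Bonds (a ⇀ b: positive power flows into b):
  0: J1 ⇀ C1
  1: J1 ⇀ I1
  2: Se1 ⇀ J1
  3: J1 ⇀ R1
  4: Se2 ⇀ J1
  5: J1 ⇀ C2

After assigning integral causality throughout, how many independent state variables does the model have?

#2 stroke→J1  (Se1 fixes effort; stroke away)
#4 stroke→J1  (Se2 fixes effort; stroke away)
#0 stroke→J1  (prefer integral on C1)
#1 stroke→I1  (I1: I, integral causality)
#3 stroke→J1  (J1 flow already set via bond 1)
#5 stroke→J1  (J1 flow already set via bond 1)

3  (C1, C2, I1 all integral)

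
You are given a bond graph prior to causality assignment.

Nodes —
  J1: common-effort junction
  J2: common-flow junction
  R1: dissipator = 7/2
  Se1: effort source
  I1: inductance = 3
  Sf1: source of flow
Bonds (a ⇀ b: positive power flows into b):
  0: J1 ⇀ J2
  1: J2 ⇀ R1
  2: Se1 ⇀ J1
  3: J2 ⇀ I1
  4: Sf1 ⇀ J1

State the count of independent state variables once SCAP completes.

1  (I1 all integral)

bond 2 |J1  (Se1 (Se) sets effort on bond)
bond 4 |Sf1  (Sf1 (Sf) sets flow on bond)
bond 0 |J2  (J1: bond 2 brought effort, rest push out)
bond 3 |I1  (I1 integral (f out))
bond 1 |J2  (J2: bond 3 brought flow, rest push out)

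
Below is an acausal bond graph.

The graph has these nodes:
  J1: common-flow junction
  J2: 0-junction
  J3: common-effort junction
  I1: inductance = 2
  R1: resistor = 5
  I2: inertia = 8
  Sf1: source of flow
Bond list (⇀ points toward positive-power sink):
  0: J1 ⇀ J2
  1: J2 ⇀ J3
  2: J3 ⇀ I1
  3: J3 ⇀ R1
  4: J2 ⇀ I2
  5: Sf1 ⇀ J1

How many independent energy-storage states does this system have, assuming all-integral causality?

#5 →Sf1  (Sf1 fixes flow; stroke at Sf1)
#0 →J1  (J1: bond 5 brought flow, rest push out)
#2 →I1  (I1 integral (f out))
#4 →I2  (I2 outputs flow p/I2)
#1 →J2  (J2: last free bond brings effort in)
#3 →J3  (J3: last free bond brings effort in)

2  (I1, I2 all integral)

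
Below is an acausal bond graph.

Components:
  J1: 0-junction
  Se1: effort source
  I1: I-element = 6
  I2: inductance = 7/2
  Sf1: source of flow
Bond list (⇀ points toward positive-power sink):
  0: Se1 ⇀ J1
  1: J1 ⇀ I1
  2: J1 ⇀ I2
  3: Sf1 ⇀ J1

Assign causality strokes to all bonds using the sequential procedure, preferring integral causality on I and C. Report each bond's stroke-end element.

b0 stroke at J1
b1 stroke at I1
b2 stroke at I2
b3 stroke at Sf1

bond 0 stroke→J1  (Se1: effort source, stroke at far end)
bond 3 stroke→Sf1  (Sf1 fixes flow; stroke at Sf1)
bond 1 stroke→I1  (J1: bond 0 brought effort, rest push out)
bond 2 stroke→I2  (J1: bond 0 brought effort, rest push out)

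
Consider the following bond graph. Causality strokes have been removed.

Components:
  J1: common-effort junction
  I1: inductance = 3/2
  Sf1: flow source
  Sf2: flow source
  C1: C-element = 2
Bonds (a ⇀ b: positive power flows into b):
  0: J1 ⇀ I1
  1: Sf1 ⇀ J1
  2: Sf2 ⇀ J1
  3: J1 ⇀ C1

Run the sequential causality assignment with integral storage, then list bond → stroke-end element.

#1 →Sf1  (Sf1: flow source, stroke at near end)
#2 →Sf2  (Sf2 fixes flow; stroke at Sf2)
#0 →I1  (I1 integral (f out))
#3 →J1  (closing 0-jn rule on J1)

#0 stroke→I1
#1 stroke→Sf1
#2 stroke→Sf2
#3 stroke→J1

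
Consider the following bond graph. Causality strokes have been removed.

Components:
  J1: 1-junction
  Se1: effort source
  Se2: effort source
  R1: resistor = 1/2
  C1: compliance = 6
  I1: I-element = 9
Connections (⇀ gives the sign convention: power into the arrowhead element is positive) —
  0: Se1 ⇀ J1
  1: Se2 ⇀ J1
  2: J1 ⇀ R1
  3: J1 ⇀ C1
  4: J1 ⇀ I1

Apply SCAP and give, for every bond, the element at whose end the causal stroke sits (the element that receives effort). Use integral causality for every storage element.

bond 0 stroke at J1
bond 1 stroke at J1
bond 2 stroke at J1
bond 3 stroke at J1
bond 4 stroke at I1

bond 0 →J1  (Se1 fixes effort; stroke away)
bond 1 →J1  (Se2 (Se) sets effort on bond)
bond 3 →J1  (C1 outputs effort q/C1)
bond 4 →I1  (prefer integral on I1)
bond 2 →J1  (common-f at J1 fixed by 4)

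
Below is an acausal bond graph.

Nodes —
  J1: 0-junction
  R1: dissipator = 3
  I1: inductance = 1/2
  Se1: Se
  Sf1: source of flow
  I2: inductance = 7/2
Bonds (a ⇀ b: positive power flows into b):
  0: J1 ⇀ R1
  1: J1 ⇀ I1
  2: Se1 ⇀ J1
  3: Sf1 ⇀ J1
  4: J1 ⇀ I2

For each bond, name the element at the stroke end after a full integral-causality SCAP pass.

bond 2 |J1  (Se1: effort source, stroke at far end)
bond 3 |Sf1  (Sf1: flow source, stroke at near end)
bond 0 |R1  (common-e at J1 fixed by 2)
bond 1 |I1  (J1 effort already set via bond 2)
bond 4 |I2  (0-jn J1 has e-setter on 2)

β0 |R1
β1 |I1
β2 |J1
β3 |Sf1
β4 |I2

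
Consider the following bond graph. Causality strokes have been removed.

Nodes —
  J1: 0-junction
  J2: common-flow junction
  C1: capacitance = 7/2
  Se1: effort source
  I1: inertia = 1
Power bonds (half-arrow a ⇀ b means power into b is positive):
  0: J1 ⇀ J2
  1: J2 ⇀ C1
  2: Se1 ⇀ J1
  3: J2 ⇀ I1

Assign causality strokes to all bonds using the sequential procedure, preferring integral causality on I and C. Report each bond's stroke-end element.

#0 |J2
#1 |J2
#2 |J1
#3 |I1

#2 stroke→J1  (Se1 fixes effort; stroke away)
#0 stroke→J2  (J1 effort already set via bond 2)
#1 stroke→J2  (prefer integral on C1)
#3 stroke→I1  (closing 1-jn rule on J2)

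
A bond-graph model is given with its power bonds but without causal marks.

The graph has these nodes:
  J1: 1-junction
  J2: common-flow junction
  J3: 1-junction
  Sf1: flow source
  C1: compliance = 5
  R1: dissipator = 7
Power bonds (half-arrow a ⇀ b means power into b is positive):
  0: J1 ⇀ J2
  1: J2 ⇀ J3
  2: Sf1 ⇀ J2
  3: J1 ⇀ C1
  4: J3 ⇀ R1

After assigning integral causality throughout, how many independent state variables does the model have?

1  (C1 all integral)

bond 2 |Sf1  (Sf1 (Sf) sets flow on bond)
bond 0 |J2  (J2: bond 2 brought flow, rest push out)
bond 1 |J2  (J2: bond 2 brought flow, rest push out)
bond 4 |J3  (J3 flow already set via bond 1)
bond 3 |J1  (J1 flow already set via bond 0)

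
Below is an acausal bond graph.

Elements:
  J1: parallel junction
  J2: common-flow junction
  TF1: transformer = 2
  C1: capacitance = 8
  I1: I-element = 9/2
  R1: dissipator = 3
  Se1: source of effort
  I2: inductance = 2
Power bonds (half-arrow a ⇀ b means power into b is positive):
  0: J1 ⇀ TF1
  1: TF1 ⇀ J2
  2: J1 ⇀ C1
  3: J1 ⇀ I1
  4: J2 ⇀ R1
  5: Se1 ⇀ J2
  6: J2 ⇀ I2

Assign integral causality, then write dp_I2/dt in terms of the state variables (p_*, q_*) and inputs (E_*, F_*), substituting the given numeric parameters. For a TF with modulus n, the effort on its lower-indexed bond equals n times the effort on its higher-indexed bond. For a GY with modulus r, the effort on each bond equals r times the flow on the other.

b5 stroke at J2  (source Se1 imposes e)
b2 stroke at J1  (prefer integral on C1)
b0 stroke at TF1  (0-jn J1 has e-setter on 2)
b3 stroke at I1  (J1 effort already set via bond 2)
b1 stroke at J2  (TF TF1: opposite of bond 0)
b6 stroke at I2  (prefer integral on I2)
b4 stroke at J2  (J2 flow already set via bond 6)

dp_I2/dt = E_Se1 - 3*p_I2/2 + q_C1/16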